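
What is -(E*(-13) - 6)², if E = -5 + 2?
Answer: -1089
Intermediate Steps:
E = -3
-(E*(-13) - 6)² = -(-3*(-13) - 6)² = -(39 - 6)² = -1*33² = -1*1089 = -1089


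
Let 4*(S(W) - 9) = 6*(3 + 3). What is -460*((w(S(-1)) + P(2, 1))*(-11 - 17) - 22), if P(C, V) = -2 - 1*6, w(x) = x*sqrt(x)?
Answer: -92920 + 695520*sqrt(2) ≈ 8.9069e+5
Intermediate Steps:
S(W) = 18 (S(W) = 9 + (6*(3 + 3))/4 = 9 + (6*6)/4 = 9 + (1/4)*36 = 9 + 9 = 18)
w(x) = x**(3/2)
P(C, V) = -8 (P(C, V) = -2 - 6 = -8)
-460*((w(S(-1)) + P(2, 1))*(-11 - 17) - 22) = -460*((18**(3/2) - 8)*(-11 - 17) - 22) = -460*((54*sqrt(2) - 8)*(-28) - 22) = -460*((-8 + 54*sqrt(2))*(-28) - 22) = -460*((224 - 1512*sqrt(2)) - 22) = -460*(202 - 1512*sqrt(2)) = -92920 + 695520*sqrt(2)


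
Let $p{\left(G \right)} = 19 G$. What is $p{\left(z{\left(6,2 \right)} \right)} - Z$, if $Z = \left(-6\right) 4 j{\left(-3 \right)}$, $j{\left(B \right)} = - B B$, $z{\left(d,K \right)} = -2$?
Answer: $-254$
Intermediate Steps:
$j{\left(B \right)} = - B^{2}$
$Z = 216$ ($Z = \left(-6\right) 4 \left(- \left(-3\right)^{2}\right) = - 24 \left(\left(-1\right) 9\right) = \left(-24\right) \left(-9\right) = 216$)
$p{\left(z{\left(6,2 \right)} \right)} - Z = 19 \left(-2\right) - 216 = -38 - 216 = -254$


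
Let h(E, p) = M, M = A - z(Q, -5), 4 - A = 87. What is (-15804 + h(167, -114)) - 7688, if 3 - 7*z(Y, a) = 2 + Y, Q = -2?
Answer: -165028/7 ≈ -23575.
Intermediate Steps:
z(Y, a) = ⅐ - Y/7 (z(Y, a) = 3/7 - (2 + Y)/7 = 3/7 + (-2/7 - Y/7) = ⅐ - Y/7)
A = -83 (A = 4 - 1*87 = 4 - 87 = -83)
M = -584/7 (M = -83 - (⅐ - ⅐*(-2)) = -83 - (⅐ + 2/7) = -83 - 1*3/7 = -83 - 3/7 = -584/7 ≈ -83.429)
h(E, p) = -584/7
(-15804 + h(167, -114)) - 7688 = (-15804 - 584/7) - 7688 = -111212/7 - 7688 = -165028/7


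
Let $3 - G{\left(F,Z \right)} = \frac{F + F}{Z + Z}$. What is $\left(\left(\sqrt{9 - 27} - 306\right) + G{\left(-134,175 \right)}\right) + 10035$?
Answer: $\frac{1703234}{175} + 3 i \sqrt{2} \approx 9732.8 + 4.2426 i$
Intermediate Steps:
$G{\left(F,Z \right)} = 3 - \frac{F}{Z}$ ($G{\left(F,Z \right)} = 3 - \frac{F + F}{Z + Z} = 3 - \frac{2 F}{2 Z} = 3 - 2 F \frac{1}{2 Z} = 3 - \frac{F}{Z}$)
$\left(\left(\sqrt{9 - 27} - 306\right) + G{\left(-134,175 \right)}\right) + 10035 = \left(\left(\sqrt{9 - 27} - 306\right) + \left(3 - - \frac{134}{175}\right)\right) + 10035 = \left(\left(\sqrt{-18} - 306\right) + \left(3 - \left(-134\right) \frac{1}{175}\right)\right) + 10035 = \left(\left(3 i \sqrt{2} - 306\right) + \left(3 + \frac{134}{175}\right)\right) + 10035 = \left(\left(-306 + 3 i \sqrt{2}\right) + \frac{659}{175}\right) + 10035 = \left(- \frac{52891}{175} + 3 i \sqrt{2}\right) + 10035 = \frac{1703234}{175} + 3 i \sqrt{2}$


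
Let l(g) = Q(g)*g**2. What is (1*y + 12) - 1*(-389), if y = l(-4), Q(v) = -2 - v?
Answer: 433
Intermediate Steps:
l(g) = g**2*(-2 - g) (l(g) = (-2 - g)*g**2 = g**2*(-2 - g))
y = 32 (y = (-4)**2*(-2 - 1*(-4)) = 16*(-2 + 4) = 16*2 = 32)
(1*y + 12) - 1*(-389) = (1*32 + 12) - 1*(-389) = (32 + 12) + 389 = 44 + 389 = 433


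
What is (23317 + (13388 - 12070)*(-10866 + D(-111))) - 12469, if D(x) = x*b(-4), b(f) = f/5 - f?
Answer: -73893468/5 ≈ -1.4779e+7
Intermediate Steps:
b(f) = -4*f/5 (b(f) = f*(⅕) - f = f/5 - f = -4*f/5)
D(x) = 16*x/5 (D(x) = x*(-⅘*(-4)) = x*(16/5) = 16*x/5)
(23317 + (13388 - 12070)*(-10866 + D(-111))) - 12469 = (23317 + (13388 - 12070)*(-10866 + (16/5)*(-111))) - 12469 = (23317 + 1318*(-10866 - 1776/5)) - 12469 = (23317 + 1318*(-56106/5)) - 12469 = (23317 - 73947708/5) - 12469 = -73831123/5 - 12469 = -73893468/5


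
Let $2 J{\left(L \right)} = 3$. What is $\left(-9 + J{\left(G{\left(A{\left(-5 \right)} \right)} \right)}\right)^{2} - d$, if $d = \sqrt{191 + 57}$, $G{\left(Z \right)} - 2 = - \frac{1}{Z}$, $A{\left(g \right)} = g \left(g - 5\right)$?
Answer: $\frac{225}{4} - 2 \sqrt{62} \approx 40.502$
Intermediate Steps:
$A{\left(g \right)} = g \left(-5 + g\right)$
$G{\left(Z \right)} = 2 - \frac{1}{Z}$
$J{\left(L \right)} = \frac{3}{2}$ ($J{\left(L \right)} = \frac{1}{2} \cdot 3 = \frac{3}{2}$)
$d = 2 \sqrt{62}$ ($d = \sqrt{248} = 2 \sqrt{62} \approx 15.748$)
$\left(-9 + J{\left(G{\left(A{\left(-5 \right)} \right)} \right)}\right)^{2} - d = \left(-9 + \frac{3}{2}\right)^{2} - 2 \sqrt{62} = \left(- \frac{15}{2}\right)^{2} - 2 \sqrt{62} = \frac{225}{4} - 2 \sqrt{62}$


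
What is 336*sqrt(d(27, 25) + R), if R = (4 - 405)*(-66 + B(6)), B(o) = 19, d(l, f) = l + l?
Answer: 336*sqrt(18901) ≈ 46194.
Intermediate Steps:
d(l, f) = 2*l
R = 18847 (R = (4 - 405)*(-66 + 19) = -401*(-47) = 18847)
336*sqrt(d(27, 25) + R) = 336*sqrt(2*27 + 18847) = 336*sqrt(54 + 18847) = 336*sqrt(18901)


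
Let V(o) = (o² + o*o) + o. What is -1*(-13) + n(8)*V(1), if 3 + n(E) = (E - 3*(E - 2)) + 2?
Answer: -20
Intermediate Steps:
V(o) = o + 2*o² (V(o) = (o² + o²) + o = 2*o² + o = o + 2*o²)
n(E) = 5 - 2*E (n(E) = -3 + ((E - 3*(E - 2)) + 2) = -3 + ((E - 3*(-2 + E)) + 2) = -3 + ((E + (6 - 3*E)) + 2) = -3 + ((6 - 2*E) + 2) = -3 + (8 - 2*E) = 5 - 2*E)
-1*(-13) + n(8)*V(1) = -1*(-13) + (5 - 2*8)*(1*(1 + 2*1)) = 13 + (5 - 16)*(1*(1 + 2)) = 13 - 11*3 = 13 - 33 = -20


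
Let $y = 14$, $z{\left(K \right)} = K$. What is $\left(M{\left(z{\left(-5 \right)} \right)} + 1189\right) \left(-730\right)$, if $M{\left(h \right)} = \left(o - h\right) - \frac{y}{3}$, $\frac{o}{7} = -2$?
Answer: $- \frac{2573980}{3} \approx -8.5799 \cdot 10^{5}$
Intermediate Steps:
$o = -14$ ($o = 7 \left(-2\right) = -14$)
$M{\left(h \right)} = - \frac{56}{3} - h$ ($M{\left(h \right)} = \left(-14 - h\right) - \frac{14}{3} = - \frac{56}{3} - h$)
$\left(M{\left(z{\left(-5 \right)} \right)} + 1189\right) \left(-730\right) = \left(\left(- \frac{56}{3} - -5\right) + 1189\right) \left(-730\right) = \left(\left(- \frac{56}{3} + 5\right) + 1189\right) \left(-730\right) = \left(- \frac{41}{3} + 1189\right) \left(-730\right) = \frac{3526}{3} \left(-730\right) = - \frac{2573980}{3}$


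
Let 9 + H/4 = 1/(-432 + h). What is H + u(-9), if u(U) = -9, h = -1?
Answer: -19489/433 ≈ -45.009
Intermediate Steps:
H = -15592/433 (H = -36 + 4/(-432 - 1) = -36 + 4/(-433) = -36 + 4*(-1/433) = -36 - 4/433 = -15592/433 ≈ -36.009)
H + u(-9) = -15592/433 - 9 = -19489/433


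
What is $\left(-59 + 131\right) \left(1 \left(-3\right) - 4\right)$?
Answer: $-504$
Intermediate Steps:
$\left(-59 + 131\right) \left(1 \left(-3\right) - 4\right) = 72 \left(-3 - 4\right) = 72 \left(-7\right) = -504$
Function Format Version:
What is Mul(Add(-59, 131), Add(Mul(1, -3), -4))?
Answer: -504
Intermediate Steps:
Mul(Add(-59, 131), Add(Mul(1, -3), -4)) = Mul(72, Add(-3, -4)) = Mul(72, -7) = -504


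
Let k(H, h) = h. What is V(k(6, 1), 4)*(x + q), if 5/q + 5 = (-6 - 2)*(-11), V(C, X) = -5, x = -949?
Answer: 393810/83 ≈ 4744.7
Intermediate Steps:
q = 5/83 (q = 5/(-5 + (-6 - 2)*(-11)) = 5/(-5 - 8*(-11)) = 5/(-5 + 88) = 5/83 ≈ 0.060241)
V(k(6, 1), 4)*(x + q) = -5*(-949 + 5/83) = -5*(-78762/83) = 393810/83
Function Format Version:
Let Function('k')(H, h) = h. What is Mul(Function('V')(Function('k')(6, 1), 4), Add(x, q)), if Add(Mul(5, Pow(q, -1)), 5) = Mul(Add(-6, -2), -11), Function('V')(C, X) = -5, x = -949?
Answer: Rational(393810, 83) ≈ 4744.7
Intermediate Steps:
q = Rational(5, 83) (q = Mul(5, Pow(Add(-5, Mul(Add(-6, -2), -11)), -1)) = Mul(5, Pow(Add(-5, Mul(-8, -11)), -1)) = Mul(5, Pow(Add(-5, 88), -1)) = Mul(5, Pow(83, -1)) = Mul(5, Rational(1, 83)) = Rational(5, 83) ≈ 0.060241)
Mul(Function('V')(Function('k')(6, 1), 4), Add(x, q)) = Mul(-5, Add(-949, Rational(5, 83))) = Mul(-5, Rational(-78762, 83)) = Rational(393810, 83)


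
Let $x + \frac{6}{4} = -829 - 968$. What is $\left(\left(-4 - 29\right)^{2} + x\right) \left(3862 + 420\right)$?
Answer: $-3038079$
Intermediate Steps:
$x = - \frac{3597}{2}$ ($x = - \frac{3}{2} - 1797 = - \frac{3597}{2} \approx -1798.5$)
$\left(\left(-4 - 29\right)^{2} + x\right) \left(3862 + 420\right) = \left(\left(-4 - 29\right)^{2} - \frac{3597}{2}\right) \left(3862 + 420\right) = \left(\left(-33\right)^{2} - \frac{3597}{2}\right) 4282 = \left(1089 - \frac{3597}{2}\right) 4282 = \left(- \frac{1419}{2}\right) 4282 = -3038079$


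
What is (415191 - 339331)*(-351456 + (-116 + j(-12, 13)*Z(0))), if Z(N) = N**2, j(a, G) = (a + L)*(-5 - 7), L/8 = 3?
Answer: -26670251920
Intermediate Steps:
L = 24 (L = 8*3 = 24)
j(a, G) = -288 - 12*a (j(a, G) = (a + 24)*(-5 - 7) = (24 + a)*(-12) = -288 - 12*a)
(415191 - 339331)*(-351456 + (-116 + j(-12, 13)*Z(0))) = (415191 - 339331)*(-351456 + (-116 + (-288 - 12*(-12))*0**2)) = 75860*(-351456 + (-116 + (-288 + 144)*0)) = 75860*(-351456 + (-116 - 144*0)) = 75860*(-351456 + (-116 + 0)) = 75860*(-351456 - 116) = 75860*(-351572) = -26670251920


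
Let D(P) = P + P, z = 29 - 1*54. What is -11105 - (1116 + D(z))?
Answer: -12171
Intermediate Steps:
z = -25 (z = 29 - 54 = -25)
D(P) = 2*P
-11105 - (1116 + D(z)) = -11105 - (1116 + 2*(-25)) = -11105 - (1116 - 50) = -11105 - 1*1066 = -11105 - 1066 = -12171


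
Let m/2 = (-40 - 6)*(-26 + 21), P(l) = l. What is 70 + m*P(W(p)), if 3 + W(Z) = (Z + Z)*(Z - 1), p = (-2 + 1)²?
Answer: -1310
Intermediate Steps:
p = 1 (p = (-1)² = 1)
W(Z) = -3 + 2*Z*(-1 + Z) (W(Z) = -3 + (Z + Z)*(Z - 1) = -3 + (2*Z)*(-1 + Z) = -3 + 2*Z*(-1 + Z))
m = 460 (m = 2*((-40 - 6)*(-26 + 21)) = 2*(-46*(-5)) = 2*230 = 460)
70 + m*P(W(p)) = 70 + 460*(-3 - 2*1 + 2*1²) = 70 + 460*(-3 - 2 + 2*1) = 70 + 460*(-3 - 2 + 2) = 70 + 460*(-3) = 70 - 1380 = -1310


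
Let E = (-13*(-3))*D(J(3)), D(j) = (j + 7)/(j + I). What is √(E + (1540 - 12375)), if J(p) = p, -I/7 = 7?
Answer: 10*I*√57362/23 ≈ 104.13*I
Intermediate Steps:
I = -49 (I = -7*7 = -49)
D(j) = (7 + j)/(-49 + j) (D(j) = (j + 7)/(j - 49) = (7 + j)/(-49 + j))
E = -195/23 (E = (-13*(-3))*((7 + 3)/(-49 + 3)) = 39*(10/(-46)) = 39*(-1/46*10) = 39*(-5/23) = -195/23 ≈ -8.4783)
√(E + (1540 - 12375)) = √(-195/23 + (1540 - 12375)) = √(-195/23 - 10835) = √(-249400/23) = 10*I*√57362/23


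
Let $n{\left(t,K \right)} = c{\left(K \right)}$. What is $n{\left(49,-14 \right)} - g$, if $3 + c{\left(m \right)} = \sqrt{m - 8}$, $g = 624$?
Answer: $-627 + i \sqrt{22} \approx -627.0 + 4.6904 i$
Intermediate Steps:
$c{\left(m \right)} = -3 + \sqrt{-8 + m}$ ($c{\left(m \right)} = -3 + \sqrt{m - 8} = -3 + \sqrt{-8 + m}$)
$n{\left(t,K \right)} = -3 + \sqrt{-8 + K}$
$n{\left(49,-14 \right)} - g = \left(-3 + \sqrt{-8 - 14}\right) - 624 = \left(-3 + \sqrt{-22}\right) - 624 = \left(-3 + i \sqrt{22}\right) - 624 = -627 + i \sqrt{22}$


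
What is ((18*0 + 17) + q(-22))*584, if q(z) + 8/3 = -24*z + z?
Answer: 911624/3 ≈ 3.0387e+5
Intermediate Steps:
q(z) = -8/3 - 23*z (q(z) = -8/3 + (-24*z + z) = -8/3 - 23*z)
((18*0 + 17) + q(-22))*584 = ((18*0 + 17) + (-8/3 - 23*(-22)))*584 = ((0 + 17) + (-8/3 + 506))*584 = (17 + 1510/3)*584 = (1561/3)*584 = 911624/3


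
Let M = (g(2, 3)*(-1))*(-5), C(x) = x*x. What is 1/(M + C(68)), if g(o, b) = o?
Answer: 1/4634 ≈ 0.00021580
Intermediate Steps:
C(x) = x**2
M = 10 (M = (2*(-1))*(-5) = -2*(-5) = 10)
1/(M + C(68)) = 1/(10 + 68**2) = 1/(10 + 4624) = 1/4634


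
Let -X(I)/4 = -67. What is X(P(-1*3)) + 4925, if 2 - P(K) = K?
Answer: 5193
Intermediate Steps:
P(K) = 2 - K
X(I) = 268 (X(I) = -4*(-67) = 268)
X(P(-1*3)) + 4925 = 268 + 4925 = 5193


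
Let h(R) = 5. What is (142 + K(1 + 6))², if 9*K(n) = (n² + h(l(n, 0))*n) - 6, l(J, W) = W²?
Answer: 204304/9 ≈ 22700.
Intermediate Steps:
K(n) = -⅔ + n²/9 + 5*n/9 (K(n) = ((n² + 5*n) - 6)/9 = (-6 + n² + 5*n)/9 = -⅔ + n²/9 + 5*n/9)
(142 + K(1 + 6))² = (142 + (-⅔ + (1 + 6)²/9 + 5*(1 + 6)/9))² = (142 + (-⅔ + (⅑)*7² + (5/9)*7))² = (142 + (-⅔ + (⅑)*49 + 35/9))² = (142 + (-⅔ + 49/9 + 35/9))² = (142 + 26/3)² = (452/3)² = 204304/9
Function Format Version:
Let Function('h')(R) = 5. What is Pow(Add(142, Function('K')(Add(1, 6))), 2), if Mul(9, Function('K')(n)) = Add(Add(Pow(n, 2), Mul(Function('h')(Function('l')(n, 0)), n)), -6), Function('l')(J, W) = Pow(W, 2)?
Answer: Rational(204304, 9) ≈ 22700.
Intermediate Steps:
Function('K')(n) = Add(Rational(-2, 3), Mul(Rational(1, 9), Pow(n, 2)), Mul(Rational(5, 9), n)) (Function('K')(n) = Mul(Rational(1, 9), Add(Add(Pow(n, 2), Mul(5, n)), -6)) = Mul(Rational(1, 9), Add(-6, Pow(n, 2), Mul(5, n))) = Add(Rational(-2, 3), Mul(Rational(1, 9), Pow(n, 2)), Mul(Rational(5, 9), n)))
Pow(Add(142, Function('K')(Add(1, 6))), 2) = Pow(Add(142, Add(Rational(-2, 3), Mul(Rational(1, 9), Pow(Add(1, 6), 2)), Mul(Rational(5, 9), Add(1, 6)))), 2) = Pow(Add(142, Add(Rational(-2, 3), Mul(Rational(1, 9), Pow(7, 2)), Mul(Rational(5, 9), 7))), 2) = Pow(Add(142, Add(Rational(-2, 3), Mul(Rational(1, 9), 49), Rational(35, 9))), 2) = Pow(Add(142, Add(Rational(-2, 3), Rational(49, 9), Rational(35, 9))), 2) = Pow(Add(142, Rational(26, 3)), 2) = Pow(Rational(452, 3), 2) = Rational(204304, 9)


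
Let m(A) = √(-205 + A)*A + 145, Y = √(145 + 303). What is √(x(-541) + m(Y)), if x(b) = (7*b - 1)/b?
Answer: √(44488053 + 2341448*I*√7*√(205 - 8*√7))/541 ≈ 15.439 + 9.2937*I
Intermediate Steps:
Y = 8*√7 (Y = √448 = 8*√7 ≈ 21.166)
m(A) = 145 + A*√(-205 + A) (m(A) = A*√(-205 + A) + 145 = 145 + A*√(-205 + A))
x(b) = (-1 + 7*b)/b
√(x(-541) + m(Y)) = √((7 - 1/(-541)) + (145 + (8*√7)*√(-205 + 8*√7))) = √((7 - 1*(-1/541)) + (145 + 8*√7*√(-205 + 8*√7))) = √((7 + 1/541) + (145 + 8*√7*√(-205 + 8*√7))) = √(3788/541 + (145 + 8*√7*√(-205 + 8*√7))) = √(82233/541 + 8*√7*√(-205 + 8*√7))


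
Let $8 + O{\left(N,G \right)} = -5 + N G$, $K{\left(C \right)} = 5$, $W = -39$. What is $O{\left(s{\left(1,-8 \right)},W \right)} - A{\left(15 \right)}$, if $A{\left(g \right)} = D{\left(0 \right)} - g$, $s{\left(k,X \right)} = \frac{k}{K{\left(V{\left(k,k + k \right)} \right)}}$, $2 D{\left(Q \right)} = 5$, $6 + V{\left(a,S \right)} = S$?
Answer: $- \frac{83}{10} \approx -8.3$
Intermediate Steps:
$V{\left(a,S \right)} = -6 + S$
$D{\left(Q \right)} = \frac{5}{2}$ ($D{\left(Q \right)} = \frac{1}{2} \cdot 5 = \frac{5}{2}$)
$s{\left(k,X \right)} = \frac{k}{5}$
$A{\left(g \right)} = \frac{5}{2} - g$
$O{\left(N,G \right)} = -13 + G N$ ($O{\left(N,G \right)} = -8 + \left(-5 + N G\right) = -8 + \left(-5 + G N\right) = -13 + G N$)
$O{\left(s{\left(1,-8 \right)},W \right)} - A{\left(15 \right)} = \left(-13 - 39 \cdot \frac{1}{5} \cdot 1\right) - \left(\frac{5}{2} - 15\right) = \left(-13 - \frac{39}{5}\right) - \left(\frac{5}{2} - 15\right) = \left(-13 - \frac{39}{5}\right) - - \frac{25}{2} = - \frac{104}{5} + \frac{25}{2} = - \frac{83}{10}$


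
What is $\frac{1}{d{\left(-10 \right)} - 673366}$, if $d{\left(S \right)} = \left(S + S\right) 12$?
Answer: $- \frac{1}{673606} \approx -1.4845 \cdot 10^{-6}$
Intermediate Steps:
$d{\left(S \right)} = 24 S$ ($d{\left(S \right)} = 2 S 12 = 24 S$)
$\frac{1}{d{\left(-10 \right)} - 673366} = \frac{1}{24 \left(-10\right) - 673366} = \frac{1}{-240 - 673366} = \frac{1}{-673606} = - \frac{1}{673606}$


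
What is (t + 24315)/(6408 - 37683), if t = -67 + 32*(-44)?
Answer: -4568/6255 ≈ -0.73030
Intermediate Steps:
t = -1475 (t = -67 - 1408 = -1475)
(t + 24315)/(6408 - 37683) = (-1475 + 24315)/(6408 - 37683) = 22840/(-31275) = 22840*(-1/31275) = -4568/6255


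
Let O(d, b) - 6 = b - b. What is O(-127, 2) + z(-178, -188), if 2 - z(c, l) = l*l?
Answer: -35336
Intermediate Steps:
O(d, b) = 6 (O(d, b) = 6 + (b - b) = 6 + 0 = 6)
z(c, l) = 2 - l² (z(c, l) = 2 - l*l = 2 - l²)
O(-127, 2) + z(-178, -188) = 6 + (2 - 1*(-188)²) = 6 + (2 - 1*35344) = 6 + (2 - 35344) = 6 - 35342 = -35336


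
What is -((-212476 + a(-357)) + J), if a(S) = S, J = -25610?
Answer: 238443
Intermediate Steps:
-((-212476 + a(-357)) + J) = -((-212476 - 357) - 25610) = -(-212833 - 25610) = -1*(-238443) = 238443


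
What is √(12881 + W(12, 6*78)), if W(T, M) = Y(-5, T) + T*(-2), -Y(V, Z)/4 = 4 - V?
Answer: √12821 ≈ 113.23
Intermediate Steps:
Y(V, Z) = -16 + 4*V (Y(V, Z) = -4*(4 - V) = -16 + 4*V)
W(T, M) = -36 - 2*T (W(T, M) = (-16 + 4*(-5)) + T*(-2) = (-16 - 20) - 2*T = -36 - 2*T)
√(12881 + W(12, 6*78)) = √(12881 + (-36 - 2*12)) = √(12881 + (-36 - 24)) = √(12881 - 60) = √12821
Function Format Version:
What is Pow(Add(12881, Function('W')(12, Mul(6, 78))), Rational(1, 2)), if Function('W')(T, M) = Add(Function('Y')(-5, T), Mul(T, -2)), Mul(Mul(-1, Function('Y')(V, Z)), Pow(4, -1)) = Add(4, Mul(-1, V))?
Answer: Pow(12821, Rational(1, 2)) ≈ 113.23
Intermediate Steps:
Function('Y')(V, Z) = Add(-16, Mul(4, V)) (Function('Y')(V, Z) = Mul(-4, Add(4, Mul(-1, V))) = Add(-16, Mul(4, V)))
Function('W')(T, M) = Add(-36, Mul(-2, T)) (Function('W')(T, M) = Add(Add(-16, Mul(4, -5)), Mul(T, -2)) = Add(Add(-16, -20), Mul(-2, T)) = Add(-36, Mul(-2, T)))
Pow(Add(12881, Function('W')(12, Mul(6, 78))), Rational(1, 2)) = Pow(Add(12881, Add(-36, Mul(-2, 12))), Rational(1, 2)) = Pow(Add(12881, Add(-36, -24)), Rational(1, 2)) = Pow(Add(12881, -60), Rational(1, 2)) = Pow(12821, Rational(1, 2))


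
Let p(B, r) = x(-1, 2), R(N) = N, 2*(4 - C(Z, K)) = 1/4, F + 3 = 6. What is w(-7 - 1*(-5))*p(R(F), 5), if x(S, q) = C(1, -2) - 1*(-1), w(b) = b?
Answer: -39/4 ≈ -9.7500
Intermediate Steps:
F = 3 (F = -3 + 6 = 3)
C(Z, K) = 31/8 (C(Z, K) = 4 - ½/4 = 4 - ½*¼ = 4 - ⅛ = 31/8)
x(S, q) = 39/8 (x(S, q) = 31/8 - 1*(-1) = 31/8 + 1 = 39/8)
p(B, r) = 39/8
w(-7 - 1*(-5))*p(R(F), 5) = (-7 - 1*(-5))*(39/8) = (-7 + 5)*(39/8) = -2*39/8 = -39/4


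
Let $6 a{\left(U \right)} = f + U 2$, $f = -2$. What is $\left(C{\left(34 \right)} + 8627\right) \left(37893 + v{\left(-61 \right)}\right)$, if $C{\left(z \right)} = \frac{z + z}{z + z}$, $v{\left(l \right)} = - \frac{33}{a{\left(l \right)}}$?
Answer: $\frac{10135592010}{31} \approx 3.2695 \cdot 10^{8}$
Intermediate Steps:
$a{\left(U \right)} = - \frac{1}{3} + \frac{U}{3}$ ($a{\left(U \right)} = \frac{-2 + U 2}{6} = \frac{-2 + 2 U}{6} = - \frac{1}{3} + \frac{U}{3}$)
$v{\left(l \right)} = - \frac{33}{- \frac{1}{3} + \frac{l}{3}}$
$C{\left(z \right)} = 1$ ($C{\left(z \right)} = \frac{2 z}{2 z} = 2 z \frac{1}{2 z} = 1$)
$\left(C{\left(34 \right)} + 8627\right) \left(37893 + v{\left(-61 \right)}\right) = \left(1 + 8627\right) \left(37893 - \frac{99}{-1 - 61}\right) = 8628 \left(37893 - \frac{99}{-62}\right) = 8628 \left(37893 - - \frac{99}{62}\right) = 8628 \left(37893 + \frac{99}{62}\right) = 8628 \cdot \frac{2349465}{62} = \frac{10135592010}{31}$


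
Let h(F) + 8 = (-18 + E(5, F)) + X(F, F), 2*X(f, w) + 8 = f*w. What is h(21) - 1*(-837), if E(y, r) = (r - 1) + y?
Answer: 2105/2 ≈ 1052.5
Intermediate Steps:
E(y, r) = -1 + r + y (E(y, r) = (-1 + r) + y = -1 + r + y)
X(f, w) = -4 + f*w/2 (X(f, w) = -4 + (f*w)/2 = -4 + f*w/2)
h(F) = -26 + F + F²/2 (h(F) = -8 + ((-18 + (-1 + F + 5)) + (-4 + F*F/2)) = -8 + ((-18 + (4 + F)) + (-4 + F²/2)) = -8 + ((-14 + F) + (-4 + F²/2)) = -8 + (-18 + F + F²/2) = -26 + F + F²/2)
h(21) - 1*(-837) = (-26 + 21 + (½)*21²) - 1*(-837) = (-26 + 21 + (½)*441) + 837 = (-26 + 21 + 441/2) + 837 = 431/2 + 837 = 2105/2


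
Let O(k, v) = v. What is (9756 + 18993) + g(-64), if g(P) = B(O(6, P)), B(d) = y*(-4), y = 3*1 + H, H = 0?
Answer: 28737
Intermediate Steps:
y = 3 (y = 3*1 + 0 = 3 + 0 = 3)
B(d) = -12 (B(d) = 3*(-4) = -12)
g(P) = -12
(9756 + 18993) + g(-64) = (9756 + 18993) - 12 = 28749 - 12 = 28737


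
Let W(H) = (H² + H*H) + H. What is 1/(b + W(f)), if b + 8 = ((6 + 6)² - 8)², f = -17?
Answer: 1/19049 ≈ 5.2496e-5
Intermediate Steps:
W(H) = H + 2*H² (W(H) = (H² + H²) + H = 2*H² + H = H + 2*H²)
b = 18488 (b = -8 + ((6 + 6)² - 8)² = -8 + (12² - 8)² = -8 + (144 - 8)² = -8 + 136² = -8 + 18496 = 18488)
1/(b + W(f)) = 1/(18488 - 17*(1 + 2*(-17))) = 1/(18488 - 17*(1 - 34)) = 1/(18488 - 17*(-33)) = 1/(18488 + 561) = 1/19049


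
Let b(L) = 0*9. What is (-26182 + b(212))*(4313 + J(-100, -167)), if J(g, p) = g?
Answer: -110304766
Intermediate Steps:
b(L) = 0
(-26182 + b(212))*(4313 + J(-100, -167)) = (-26182 + 0)*(4313 - 100) = -26182*4213 = -110304766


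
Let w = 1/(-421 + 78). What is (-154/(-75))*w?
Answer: -22/3675 ≈ -0.0059864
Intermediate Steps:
w = -1/343 (w = 1/(-343) = -1/343 ≈ -0.0029155)
(-154/(-75))*w = -154/(-75)*(-1/343) = -154*(-1/75)*(-1/343) = (154/75)*(-1/343) = -22/3675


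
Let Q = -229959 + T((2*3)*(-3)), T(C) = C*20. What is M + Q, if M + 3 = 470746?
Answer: 240424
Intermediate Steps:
T(C) = 20*C
M = 470743 (M = -3 + 470746 = 470743)
Q = -230319 (Q = -229959 + 20*((2*3)*(-3)) = -229959 + 20*(6*(-3)) = -229959 + 20*(-18) = -229959 - 360 = -230319)
M + Q = 470743 - 230319 = 240424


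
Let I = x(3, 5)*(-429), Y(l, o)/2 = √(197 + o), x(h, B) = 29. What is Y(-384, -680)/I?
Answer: -2*I*√483/12441 ≈ -0.003533*I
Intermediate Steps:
Y(l, o) = 2*√(197 + o)
I = -12441 (I = 29*(-429) = -12441)
Y(-384, -680)/I = (2*√(197 - 680))/(-12441) = (2*√(-483))*(-1/12441) = (2*(I*√483))*(-1/12441) = (2*I*√483)*(-1/12441) = -2*I*√483/12441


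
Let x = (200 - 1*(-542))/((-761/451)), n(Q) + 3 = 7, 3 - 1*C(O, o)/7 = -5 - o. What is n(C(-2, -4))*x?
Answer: -1338568/761 ≈ -1759.0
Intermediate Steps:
C(O, o) = 56 + 7*o (C(O, o) = 21 - 7*(-5 - o) = 21 + (35 + 7*o) = 56 + 7*o)
n(Q) = 4 (n(Q) = -3 + 7 = 4)
x = -334642/761 (x = (200 + 542)/((-761*1/451)) = 742/(-761/451) = 742*(-451/761) = -334642/761 ≈ -439.74)
n(C(-2, -4))*x = 4*(-334642/761) = -1338568/761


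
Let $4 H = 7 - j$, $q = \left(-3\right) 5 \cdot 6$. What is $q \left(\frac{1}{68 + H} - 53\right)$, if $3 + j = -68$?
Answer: $\frac{166914}{35} \approx 4769.0$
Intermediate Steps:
$j = -71$ ($j = -3 - 68 = -71$)
$q = -90$ ($q = \left(-15\right) 6 = -90$)
$H = \frac{39}{2}$ ($H = \frac{7 - -71}{4} = \frac{7 + 71}{4} = \frac{1}{4} \cdot 78 = \frac{39}{2} \approx 19.5$)
$q \left(\frac{1}{68 + H} - 53\right) = - 90 \left(\frac{1}{68 + \frac{39}{2}} - 53\right) = - 90 \left(\frac{1}{\frac{175}{2}} - 53\right) = - 90 \left(\frac{2}{175} - 53\right) = \left(-90\right) \left(- \frac{9273}{175}\right) = \frac{166914}{35}$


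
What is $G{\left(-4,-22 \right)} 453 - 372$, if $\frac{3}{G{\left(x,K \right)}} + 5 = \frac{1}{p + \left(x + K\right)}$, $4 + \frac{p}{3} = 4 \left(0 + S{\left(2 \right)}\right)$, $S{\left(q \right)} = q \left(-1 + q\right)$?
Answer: $- \frac{45438}{71} \approx -639.97$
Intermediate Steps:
$p = 12$ ($p = -12 + 3 \cdot 4 \left(0 + 2 \left(-1 + 2\right)\right) = -12 + 3 \cdot 4 \left(0 + 2 \cdot 1\right) = -12 + 3 \cdot 4 \left(0 + 2\right) = -12 + 3 \cdot 4 \cdot 2 = -12 + 3 \cdot 8 = -12 + 24 = 12$)
$G{\left(x,K \right)} = \frac{3}{-5 + \frac{1}{12 + K + x}}$ ($G{\left(x,K \right)} = \frac{3}{-5 + \frac{1}{12 + \left(x + K\right)}} = \frac{3}{-5 + \frac{1}{12 + \left(K + x\right)}} = \frac{3}{-5 + \frac{1}{12 + K + x}}$)
$G{\left(-4,-22 \right)} 453 - 372 = \frac{3 \left(-12 - -22 - -4\right)}{59 + 5 \left(-22\right) + 5 \left(-4\right)} 453 - 372 = \frac{3 \left(-12 + 22 + 4\right)}{59 - 110 - 20} \cdot 453 - 372 = 3 \frac{1}{-71} \cdot 14 \cdot 453 - 372 = 3 \left(- \frac{1}{71}\right) 14 \cdot 453 - 372 = \left(- \frac{42}{71}\right) 453 - 372 = - \frac{19026}{71} - 372 = - \frac{45438}{71}$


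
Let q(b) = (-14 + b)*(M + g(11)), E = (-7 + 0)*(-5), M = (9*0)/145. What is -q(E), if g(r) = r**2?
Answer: -2541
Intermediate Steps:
M = 0 (M = 0*(1/145) = 0)
E = 35 (E = -7*(-5) = 35)
q(b) = -1694 + 121*b (q(b) = (-14 + b)*(0 + 11**2) = (-14 + b)*(0 + 121) = (-14 + b)*121 = -1694 + 121*b)
-q(E) = -(-1694 + 121*35) = -(-1694 + 4235) = -1*2541 = -2541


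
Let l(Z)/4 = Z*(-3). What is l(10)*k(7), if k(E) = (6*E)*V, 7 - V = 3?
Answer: -20160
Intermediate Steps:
V = 4 (V = 7 - 1*3 = 7 - 3 = 4)
l(Z) = -12*Z (l(Z) = 4*(Z*(-3)) = 4*(-3*Z) = -12*Z)
k(E) = 24*E (k(E) = (6*E)*4 = 24*E)
l(10)*k(7) = (-12*10)*(24*7) = -120*168 = -20160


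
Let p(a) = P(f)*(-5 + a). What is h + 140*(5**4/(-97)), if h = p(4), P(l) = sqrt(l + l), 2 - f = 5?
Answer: -87500/97 - I*sqrt(6) ≈ -902.06 - 2.4495*I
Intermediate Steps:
f = -3 (f = 2 - 1*5 = 2 - 5 = -3)
P(l) = sqrt(2)*sqrt(l) (P(l) = sqrt(2*l) = sqrt(2)*sqrt(l))
p(a) = I*sqrt(6)*(-5 + a) (p(a) = (sqrt(2)*sqrt(-3))*(-5 + a) = (sqrt(2)*(I*sqrt(3)))*(-5 + a) = (I*sqrt(6))*(-5 + a) = I*sqrt(6)*(-5 + a))
h = -I*sqrt(6) (h = I*sqrt(6)*(-5 + 4) = I*sqrt(6)*(-1) = -I*sqrt(6) ≈ -2.4495*I)
h + 140*(5**4/(-97)) = -I*sqrt(6) + 140*(5**4/(-97)) = -I*sqrt(6) + 140*(625*(-1/97)) = -I*sqrt(6) + 140*(-625/97) = -I*sqrt(6) - 87500/97 = -87500/97 - I*sqrt(6)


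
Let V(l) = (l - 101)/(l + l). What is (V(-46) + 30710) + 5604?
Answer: 3341035/92 ≈ 36316.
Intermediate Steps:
V(l) = (-101 + l)/(2*l) (V(l) = (-101 + l)/((2*l)) = (-101 + l)*(1/(2*l)) = (-101 + l)/(2*l))
(V(-46) + 30710) + 5604 = ((1/2)*(-101 - 46)/(-46) + 30710) + 5604 = ((1/2)*(-1/46)*(-147) + 30710) + 5604 = (147/92 + 30710) + 5604 = 2825467/92 + 5604 = 3341035/92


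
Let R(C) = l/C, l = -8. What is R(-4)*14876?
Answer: 29752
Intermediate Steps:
R(C) = -8/C
R(-4)*14876 = -8/(-4)*14876 = -8*(-¼)*14876 = 2*14876 = 29752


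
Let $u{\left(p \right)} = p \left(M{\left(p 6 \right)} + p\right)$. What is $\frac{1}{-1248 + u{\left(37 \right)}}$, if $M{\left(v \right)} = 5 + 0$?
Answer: $\frac{1}{306} \approx 0.003268$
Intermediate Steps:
$M{\left(v \right)} = 5$
$u{\left(p \right)} = p \left(5 + p\right)$
$\frac{1}{-1248 + u{\left(37 \right)}} = \frac{1}{-1248 + 37 \left(5 + 37\right)} = \frac{1}{-1248 + 37 \cdot 42} = \frac{1}{-1248 + 1554} = \frac{1}{306}$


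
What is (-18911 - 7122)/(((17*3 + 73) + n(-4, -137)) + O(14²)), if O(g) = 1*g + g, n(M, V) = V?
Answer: -26033/379 ≈ -68.689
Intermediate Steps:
O(g) = 2*g (O(g) = g + g = 2*g)
(-18911 - 7122)/(((17*3 + 73) + n(-4, -137)) + O(14²)) = (-18911 - 7122)/(((17*3 + 73) - 137) + 2*14²) = -26033/(((51 + 73) - 137) + 2*196) = -26033/((124 - 137) + 392) = -26033/(-13 + 392) = -26033/379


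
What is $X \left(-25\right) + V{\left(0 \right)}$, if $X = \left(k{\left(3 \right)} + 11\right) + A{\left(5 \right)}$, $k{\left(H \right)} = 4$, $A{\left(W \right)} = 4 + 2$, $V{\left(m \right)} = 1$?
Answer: $-524$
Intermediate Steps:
$A{\left(W \right)} = 6$
$X = 21$ ($X = \left(4 + 11\right) + 6 = 15 + 6 = 21$)
$X \left(-25\right) + V{\left(0 \right)} = 21 \left(-25\right) + 1 = -525 + 1 = -524$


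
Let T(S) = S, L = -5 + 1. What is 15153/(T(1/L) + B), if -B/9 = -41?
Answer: 60612/1475 ≈ 41.093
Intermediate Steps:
L = -4
B = 369 (B = -9*(-41) = 369)
15153/(T(1/L) + B) = 15153/(1/(-4) + 369) = 15153/(-1/4 + 369) = 15153/(1475/4) = 15153*(4/1475) = 60612/1475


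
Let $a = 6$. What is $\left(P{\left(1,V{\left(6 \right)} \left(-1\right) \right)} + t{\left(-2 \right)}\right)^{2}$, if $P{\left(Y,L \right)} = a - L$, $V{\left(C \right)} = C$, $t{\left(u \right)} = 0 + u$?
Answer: $100$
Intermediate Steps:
$t{\left(u \right)} = u$
$P{\left(Y,L \right)} = 6 - L$
$\left(P{\left(1,V{\left(6 \right)} \left(-1\right) \right)} + t{\left(-2 \right)}\right)^{2} = \left(\left(6 - 6 \left(-1\right)\right) - 2\right)^{2} = \left(\left(6 - -6\right) - 2\right)^{2} = \left(\left(6 + 6\right) - 2\right)^{2} = \left(12 - 2\right)^{2} = 10^{2} = 100$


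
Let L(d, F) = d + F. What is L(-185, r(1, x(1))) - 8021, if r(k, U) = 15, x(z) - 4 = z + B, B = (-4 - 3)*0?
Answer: -8191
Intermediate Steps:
B = 0 (B = -7*0 = 0)
x(z) = 4 + z (x(z) = 4 + (z + 0) = 4 + z)
L(d, F) = F + d
L(-185, r(1, x(1))) - 8021 = (15 - 185) - 8021 = -170 - 8021 = -8191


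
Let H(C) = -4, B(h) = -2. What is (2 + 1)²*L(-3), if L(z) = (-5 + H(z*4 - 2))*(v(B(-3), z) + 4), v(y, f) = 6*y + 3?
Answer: 405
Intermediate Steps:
v(y, f) = 3 + 6*y
L(z) = 45 (L(z) = (-5 - 4)*((3 + 6*(-2)) + 4) = -9*((3 - 12) + 4) = -9*(-9 + 4) = -9*(-5) = 45)
(2 + 1)²*L(-3) = (2 + 1)²*45 = 3²*45 = 9*45 = 405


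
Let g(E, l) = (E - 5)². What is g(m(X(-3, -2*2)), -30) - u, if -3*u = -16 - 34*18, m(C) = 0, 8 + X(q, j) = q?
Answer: -553/3 ≈ -184.33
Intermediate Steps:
X(q, j) = -8 + q
g(E, l) = (-5 + E)²
u = 628/3 (u = -(-16 - 34*18)/3 = -(-16 - 612)/3 = -⅓*(-628) = 628/3 ≈ 209.33)
g(m(X(-3, -2*2)), -30) - u = (-5 + 0)² - 1*628/3 = (-5)² - 628/3 = 25 - 628/3 = -553/3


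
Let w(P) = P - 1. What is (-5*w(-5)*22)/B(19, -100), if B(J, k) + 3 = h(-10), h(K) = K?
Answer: -660/13 ≈ -50.769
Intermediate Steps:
B(J, k) = -13 (B(J, k) = -3 - 10 = -13)
w(P) = -1 + P
(-5*w(-5)*22)/B(19, -100) = (-5*(-1 - 5)*22)/(-13) = (-5*(-6)*22)*(-1/13) = (30*22)*(-1/13) = 660*(-1/13) = -660/13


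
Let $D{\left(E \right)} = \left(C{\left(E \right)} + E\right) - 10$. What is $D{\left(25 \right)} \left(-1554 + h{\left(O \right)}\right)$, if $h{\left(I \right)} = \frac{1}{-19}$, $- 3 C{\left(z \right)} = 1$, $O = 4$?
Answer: $- \frac{1299188}{57} \approx -22793.0$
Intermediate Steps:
$C{\left(z \right)} = - \frac{1}{3}$ ($C{\left(z \right)} = \left(- \frac{1}{3}\right) 1 = - \frac{1}{3}$)
$h{\left(I \right)} = - \frac{1}{19}$
$D{\left(E \right)} = - \frac{31}{3} + E$ ($D{\left(E \right)} = \left(- \frac{1}{3} + E\right) - 10 = - \frac{31}{3} + E$)
$D{\left(25 \right)} \left(-1554 + h{\left(O \right)}\right) = \left(- \frac{31}{3} + 25\right) \left(-1554 - \frac{1}{19}\right) = \frac{44}{3} \left(- \frac{29527}{19}\right) = - \frac{1299188}{57}$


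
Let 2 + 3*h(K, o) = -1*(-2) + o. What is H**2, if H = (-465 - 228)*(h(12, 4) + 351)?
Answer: 59617523889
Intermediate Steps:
h(K, o) = o/3 (h(K, o) = -2/3 + (-1*(-2) + o)/3 = -2/3 + (2 + o)/3 = -2/3 + (2/3 + o/3) = o/3)
H = -244167 (H = (-465 - 228)*((1/3)*4 + 351) = -693*(4/3 + 351) = -693*1057/3 = -244167)
H**2 = (-244167)**2 = 59617523889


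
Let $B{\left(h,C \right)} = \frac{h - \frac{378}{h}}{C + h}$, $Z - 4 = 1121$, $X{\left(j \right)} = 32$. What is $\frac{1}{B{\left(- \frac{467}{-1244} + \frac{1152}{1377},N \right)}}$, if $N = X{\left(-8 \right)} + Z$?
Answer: $- \frac{4622988128471}{1240028681653} \approx -3.7281$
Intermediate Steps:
$Z = 1125$ ($Z = 4 + 1121 = 1125$)
$N = 1157$ ($N = 32 + 1125 = 1157$)
$B{\left(h,C \right)} = \frac{h - \frac{378}{h}}{C + h}$
$\frac{1}{B{\left(- \frac{467}{-1244} + \frac{1152}{1377},N \right)}} = \frac{1}{\frac{1}{- \frac{467}{-1244} + \frac{1152}{1377}} \frac{1}{1157 + \left(- \frac{467}{-1244} + \frac{1152}{1377}\right)} \left(-378 + \left(- \frac{467}{-1244} + \frac{1152}{1377}\right)^{2}\right)} = \frac{1}{\frac{1}{\left(-467\right) \left(- \frac{1}{1244}\right) + 1152 \cdot \frac{1}{1377}} \frac{1}{1157 + \left(\left(-467\right) \left(- \frac{1}{1244}\right) + 1152 \cdot \frac{1}{1377}\right)} \left(-378 + \left(\left(-467\right) \left(- \frac{1}{1244}\right) + 1152 \cdot \frac{1}{1377}\right)^{2}\right)} = \frac{1}{\frac{1}{\frac{467}{1244} + \frac{128}{153}} \frac{1}{1157 + \left(\frac{467}{1244} + \frac{128}{153}\right)} \left(-378 + \left(\frac{467}{1244} + \frac{128}{153}\right)^{2}\right)} = \frac{1}{\frac{1}{\frac{230683}{190332}} \frac{1}{1157 + \frac{230683}{190332}} \left(-378 + \left(\frac{230683}{190332}\right)^{2}\right)} = \frac{1}{\frac{190332}{230683} \frac{1}{\frac{220444807}{190332}} \left(-378 + \frac{53214646489}{36226270224}\right)} = \frac{1}{\frac{190332}{230683} \cdot \frac{190332}{220444807} \left(- \frac{13640315498183}{36226270224}\right)} = \frac{1}{- \frac{1240028681653}{4622988128471}} = - \frac{4622988128471}{1240028681653}$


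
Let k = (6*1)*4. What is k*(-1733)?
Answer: -41592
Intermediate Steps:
k = 24 (k = 6*4 = 24)
k*(-1733) = 24*(-1733) = -41592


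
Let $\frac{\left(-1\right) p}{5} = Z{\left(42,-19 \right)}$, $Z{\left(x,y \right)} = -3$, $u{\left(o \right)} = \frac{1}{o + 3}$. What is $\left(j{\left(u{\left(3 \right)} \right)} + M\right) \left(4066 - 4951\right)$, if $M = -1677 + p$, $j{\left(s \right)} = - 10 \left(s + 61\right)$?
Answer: $2012195$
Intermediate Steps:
$u{\left(o \right)} = \frac{1}{3 + o}$
$j{\left(s \right)} = -610 - 10 s$ ($j{\left(s \right)} = - 10 \left(61 + s\right) = -610 - 10 s$)
$p = 15$ ($p = \left(-5\right) \left(-3\right) = 15$)
$M = -1662$ ($M = -1677 + 15 = -1662$)
$\left(j{\left(u{\left(3 \right)} \right)} + M\right) \left(4066 - 4951\right) = \left(\left(-610 - \frac{10}{3 + 3}\right) - 1662\right) \left(4066 - 4951\right) = \left(\left(-610 - \frac{10}{6}\right) - 1662\right) \left(-885\right) = \left(\left(-610 - \frac{5}{3}\right) - 1662\right) \left(-885\right) = \left(- \frac{1835}{3} - 1662\right) \left(-885\right) = \left(- \frac{6821}{3}\right) \left(-885\right) = 2012195$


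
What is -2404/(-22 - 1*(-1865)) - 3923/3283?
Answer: -15122421/6050569 ≈ -2.4993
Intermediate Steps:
-2404/(-22 - 1*(-1865)) - 3923/3283 = -2404/(-22 + 1865) - 3923*1/3283 = -2404/1843 - 3923/3283 = -15122421/6050569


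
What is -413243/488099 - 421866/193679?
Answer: -285948863731/94534526221 ≈ -3.0248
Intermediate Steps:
-413243/488099 - 421866/193679 = -285948863731/94534526221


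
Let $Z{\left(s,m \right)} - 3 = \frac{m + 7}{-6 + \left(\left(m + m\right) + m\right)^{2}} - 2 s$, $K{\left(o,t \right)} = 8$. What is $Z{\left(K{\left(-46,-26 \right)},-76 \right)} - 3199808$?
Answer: $- \frac{55440098669}{17326} \approx -3.1998 \cdot 10^{6}$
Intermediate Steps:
$Z{\left(s,m \right)} = 3 - 2 s + \frac{7 + m}{-6 + 9 m^{2}}$ ($Z{\left(s,m \right)} = 3 - \left(2 s - \frac{m + 7}{-6 + \left(\left(m + m\right) + m\right)^{2}}\right) = 3 - \left(2 s - \frac{7 + m}{-6 + \left(2 m + m\right)^{2}}\right) = 3 - \left(2 s - \frac{7 + m}{-6 + \left(3 m\right)^{2}}\right) = 3 - \left(2 s - \frac{7 + m}{-6 + 9 m^{2}}\right) = 3 - 2 s + \frac{7 + m}{-6 + 9 m^{2}}$)
$Z{\left(K{\left(-46,-26 \right)},-76 \right)} - 3199808 = \frac{-11 - 76 + 12 \cdot 8 + 27 \left(-76\right)^{2} - 144 \left(-76\right)^{2}}{3 \left(-2 + 3 \left(-76\right)^{2}\right)} - 3199808 = \frac{-11 - 76 + 96 + 27 \cdot 5776 - 144 \cdot 5776}{3 \left(-2 + 3 \cdot 5776\right)} - 3199808 = \frac{-11 - 76 + 96 + 155952 - 831744}{3 \left(-2 + 17328\right)} - 3199808 = \frac{1}{3} \cdot \frac{1}{17326} \left(-675783\right) - 3199808 = - \frac{225261}{17326} - 3199808 = - \frac{55440098669}{17326}$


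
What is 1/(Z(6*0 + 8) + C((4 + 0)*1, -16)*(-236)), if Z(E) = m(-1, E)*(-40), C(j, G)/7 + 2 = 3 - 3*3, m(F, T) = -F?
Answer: 1/13176 ≈ 7.5896e-5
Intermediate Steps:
C(j, G) = -56 (C(j, G) = -14 + 7*(3 - 3*3) = -14 + 7*(3 - 9) = -14 + 7*(-6) = -14 - 42 = -56)
Z(E) = -40 (Z(E) = -1*(-1)*(-40) = 1*(-40) = -40)
1/(Z(6*0 + 8) + C((4 + 0)*1, -16)*(-236)) = 1/(-40 - 56*(-236)) = 1/(-40 + 13216) = 1/13176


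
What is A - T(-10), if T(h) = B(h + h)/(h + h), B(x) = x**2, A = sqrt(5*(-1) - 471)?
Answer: 20 + 2*I*sqrt(119) ≈ 20.0 + 21.817*I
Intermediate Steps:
A = 2*I*sqrt(119) (A = sqrt(-5 - 471) = sqrt(-476) = 2*I*sqrt(119) ≈ 21.817*I)
T(h) = 2*h (T(h) = (h + h)**2/(h + h) = (2*h)**2/((2*h)) = (1/(2*h))*(4*h**2) = 2*h)
A - T(-10) = 2*I*sqrt(119) - 2*(-10) = 2*I*sqrt(119) - 1*(-20) = 2*I*sqrt(119) + 20 = 20 + 2*I*sqrt(119)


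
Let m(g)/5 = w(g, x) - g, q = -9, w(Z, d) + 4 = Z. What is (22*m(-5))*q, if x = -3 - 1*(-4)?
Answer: 3960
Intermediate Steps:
x = 1 (x = -3 + 4 = 1)
w(Z, d) = -4 + Z
m(g) = -20 (m(g) = 5*((-4 + g) - g) = 5*(-4) = -20)
(22*m(-5))*q = (22*(-20))*(-9) = -440*(-9) = 3960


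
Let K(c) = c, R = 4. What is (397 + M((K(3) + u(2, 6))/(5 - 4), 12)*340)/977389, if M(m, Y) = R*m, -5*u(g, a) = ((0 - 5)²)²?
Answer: -165523/977389 ≈ -0.16935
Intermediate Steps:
u(g, a) = -125 (u(g, a) = -(0 - 5)⁴/5 = -((-5)²)²/5 = -⅕*25² = -⅕*625 = -125)
M(m, Y) = 4*m
(397 + M((K(3) + u(2, 6))/(5 - 4), 12)*340)/977389 = (397 + (4*((3 - 125)/(5 - 4)))*340)/977389 = (397 + (4*(-122/1))*340)*(1/977389) = (397 + (4*(-122*1))*340)*(1/977389) = (397 + (4*(-122))*340)*(1/977389) = (397 - 488*340)*(1/977389) = (397 - 165920)*(1/977389) = -165523*1/977389 = -165523/977389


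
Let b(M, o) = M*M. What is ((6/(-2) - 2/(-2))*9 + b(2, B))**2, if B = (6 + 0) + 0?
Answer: 196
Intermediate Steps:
B = 6 (B = 6 + 0 = 6)
b(M, o) = M**2
((6/(-2) - 2/(-2))*9 + b(2, B))**2 = ((6/(-2) - 2/(-2))*9 + 2**2)**2 = ((6*(-1/2) - 2*(-1/2))*9 + 4)**2 = ((-3 + 1)*9 + 4)**2 = (-2*9 + 4)**2 = (-18 + 4)**2 = (-14)**2 = 196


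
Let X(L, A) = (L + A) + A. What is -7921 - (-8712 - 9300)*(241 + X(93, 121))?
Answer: 10366991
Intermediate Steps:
X(L, A) = L + 2*A (X(L, A) = (A + L) + A = L + 2*A)
-7921 - (-8712 - 9300)*(241 + X(93, 121)) = -7921 - (-8712 - 9300)*(241 + (93 + 2*121)) = -7921 - (-18012)*(241 + (93 + 242)) = -7921 - (-18012)*(241 + 335) = -7921 - (-18012)*576 = -7921 - 1*(-10374912) = -7921 + 10374912 = 10366991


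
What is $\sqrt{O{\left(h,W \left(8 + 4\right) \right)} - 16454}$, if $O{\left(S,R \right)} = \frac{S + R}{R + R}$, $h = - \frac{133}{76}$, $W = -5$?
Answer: $\frac{7 i \sqrt{4835310}}{120} \approx 128.27 i$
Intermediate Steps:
$h = - \frac{7}{4}$ ($h = \left(-133\right) \frac{1}{76} = - \frac{7}{4} \approx -1.75$)
$O{\left(S,R \right)} = \frac{R + S}{2 R}$
$\sqrt{O{\left(h,W \left(8 + 4\right) \right)} - 16454} = \sqrt{\frac{- 5 \left(8 + 4\right) - \frac{7}{4}}{2 \left(- 5 \left(8 + 4\right)\right)} - 16454} = \sqrt{\frac{\left(-5\right) 12 - \frac{7}{4}}{2 \left(\left(-5\right) 12\right)} - 16454} = \sqrt{\frac{-60 - \frac{7}{4}}{2 \left(-60\right)} - 16454} = \sqrt{\frac{1}{2} \left(- \frac{1}{60}\right) \left(- \frac{247}{4}\right) - 16454} = \sqrt{\frac{247}{480} - 16454} = \sqrt{- \frac{7897673}{480}} = \frac{7 i \sqrt{4835310}}{120}$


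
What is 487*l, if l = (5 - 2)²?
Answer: 4383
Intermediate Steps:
l = 9 (l = 3² = 9)
487*l = 487*9 = 4383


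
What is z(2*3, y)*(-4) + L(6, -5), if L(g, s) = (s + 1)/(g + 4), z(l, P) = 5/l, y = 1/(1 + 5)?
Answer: -56/15 ≈ -3.7333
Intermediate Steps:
y = ⅙ (y = 1/6 = ⅙ ≈ 0.16667)
L(g, s) = (1 + s)/(4 + g)
z(2*3, y)*(-4) + L(6, -5) = (5/((2*3)))*(-4) + (1 - 5)/(4 + 6) = (5/6)*(-4) - 4/10 = (5*(⅙))*(-4) + (⅒)*(-4) = (⅚)*(-4) - ⅖ = -10/3 - ⅖ = -56/15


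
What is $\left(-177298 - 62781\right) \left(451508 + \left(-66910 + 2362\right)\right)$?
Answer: $-92900969840$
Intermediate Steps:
$\left(-177298 - 62781\right) \left(451508 + \left(-66910 + 2362\right)\right) = - 240079 \left(451508 - 64548\right) = \left(-240079\right) 386960 = -92900969840$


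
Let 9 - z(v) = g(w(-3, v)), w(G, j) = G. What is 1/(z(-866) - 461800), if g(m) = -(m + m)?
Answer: -1/461797 ≈ -2.1655e-6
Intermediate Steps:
g(m) = -2*m
z(v) = 3 (z(v) = 9 - (-2)*(-3) = 9 - 1*6 = 9 - 6 = 3)
1/(z(-866) - 461800) = 1/(3 - 461800) = 1/(-461797) = -1/461797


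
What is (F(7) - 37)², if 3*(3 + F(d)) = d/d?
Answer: 14161/9 ≈ 1573.4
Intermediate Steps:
F(d) = -8/3 (F(d) = -3 + (d/d)/3 = -3 + (⅓)*1 = -3 + ⅓ = -8/3)
(F(7) - 37)² = (-8/3 - 37)² = (-119/3)² = 14161/9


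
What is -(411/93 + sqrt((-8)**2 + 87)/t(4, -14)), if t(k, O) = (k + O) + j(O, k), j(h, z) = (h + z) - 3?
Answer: -137/31 + sqrt(151)/23 ≈ -3.8851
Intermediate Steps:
j(h, z) = -3 + h + z
t(k, O) = -3 + 2*O + 2*k (t(k, O) = (k + O) + (-3 + O + k) = (O + k) + (-3 + O + k) = -3 + 2*O + 2*k)
-(411/93 + sqrt((-8)**2 + 87)/t(4, -14)) = -(411/93 + sqrt((-8)**2 + 87)/(-3 + 2*(-14) + 2*4)) = -(411*(1/93) + sqrt(64 + 87)/(-3 - 28 + 8)) = -(137/31 + sqrt(151)/(-23)) = -(137/31 + sqrt(151)*(-1/23)) = -(137/31 - sqrt(151)/23) = -137/31 + sqrt(151)/23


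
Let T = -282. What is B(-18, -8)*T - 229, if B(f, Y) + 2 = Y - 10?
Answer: 5411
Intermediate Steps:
B(f, Y) = -12 + Y (B(f, Y) = -2 + (Y - 10) = -2 + (-10 + Y) = -12 + Y)
B(-18, -8)*T - 229 = (-12 - 8)*(-282) - 229 = -20*(-282) - 229 = 5640 - 229 = 5411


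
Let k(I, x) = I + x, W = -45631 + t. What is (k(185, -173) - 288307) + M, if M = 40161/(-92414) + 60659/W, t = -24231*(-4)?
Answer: -1366569905647437/4740191302 ≈ -2.8829e+5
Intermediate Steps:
t = 96924
W = 51293 (W = -45631 + 96924 = 51293)
M = 3545762653/4740191302 (M = 40161/(-92414) + 60659/51293 = 40161*(-1/92414) + 60659*(1/51293) = -40161/92414 + 60659/51293 = 3545762653/4740191302 ≈ 0.74802)
(k(185, -173) - 288307) + M = ((185 - 173) - 288307) + 3545762653/4740191302 = (12 - 288307) + 3545762653/4740191302 = -288295 + 3545762653/4740191302 = -1366569905647437/4740191302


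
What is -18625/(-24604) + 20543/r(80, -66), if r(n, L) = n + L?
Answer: 252850361/172228 ≈ 1468.1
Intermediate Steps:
r(n, L) = L + n
-18625/(-24604) + 20543/r(80, -66) = -18625/(-24604) + 20543/(-66 + 80) = -18625*(-1/24604) + 20543/14 = 18625/24604 + 20543*(1/14) = 18625/24604 + 20543/14 = 252850361/172228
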